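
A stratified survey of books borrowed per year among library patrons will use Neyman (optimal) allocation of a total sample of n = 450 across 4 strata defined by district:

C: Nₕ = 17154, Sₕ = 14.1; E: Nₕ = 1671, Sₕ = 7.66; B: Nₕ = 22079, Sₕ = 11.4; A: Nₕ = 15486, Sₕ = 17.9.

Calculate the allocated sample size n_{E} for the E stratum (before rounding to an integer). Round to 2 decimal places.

7.35

Neyman allocation: nₕ = n·NₕSₕ / Σⱼ NⱼSⱼ.
Σ NⱼSⱼ = 17154·14.1 + 1671·7.66 + 22079·11.4 + 15486·17.9 = 783571.26.
n_{E} = 450·1671·7.66 / 783571.26 = 7.35.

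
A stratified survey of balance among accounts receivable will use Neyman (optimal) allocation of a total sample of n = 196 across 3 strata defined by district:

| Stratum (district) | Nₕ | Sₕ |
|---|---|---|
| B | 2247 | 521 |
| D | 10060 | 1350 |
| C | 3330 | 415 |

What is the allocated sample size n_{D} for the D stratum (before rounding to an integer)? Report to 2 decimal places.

164.99

Neyman allocation: nₕ = n·NₕSₕ / Σⱼ NⱼSⱼ.
Σ NⱼSⱼ = 2247·521 + 10060·1350 + 3330·415 = 1.6133637 × 10^7.
n_{D} = 196·10060·1350 / (1.6133637 × 10^7) = 164.99.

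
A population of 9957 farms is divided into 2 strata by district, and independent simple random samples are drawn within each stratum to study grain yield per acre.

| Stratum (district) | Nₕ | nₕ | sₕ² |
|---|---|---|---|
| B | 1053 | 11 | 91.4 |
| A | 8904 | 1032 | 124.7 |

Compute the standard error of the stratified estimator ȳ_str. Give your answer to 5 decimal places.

0.42117

Var(ȳ_str) = Σₕ Wₕ²(1 − fₕ)sₕ²/nₕ with Wₕ = Nₕ/N, N = 9957.
B: Wₕ = 0.10575475; term = 0.10575475²·(1 − 0.01044634)·91.4/11 = 0.09195865.
A: Wₕ = 0.89424525; term = 0.89424525²·(1 − 0.11590296)·124.7/1032 = 0.085427949.
Sum = 0.1773866.
SE = √(0.1773866) = 0.42117.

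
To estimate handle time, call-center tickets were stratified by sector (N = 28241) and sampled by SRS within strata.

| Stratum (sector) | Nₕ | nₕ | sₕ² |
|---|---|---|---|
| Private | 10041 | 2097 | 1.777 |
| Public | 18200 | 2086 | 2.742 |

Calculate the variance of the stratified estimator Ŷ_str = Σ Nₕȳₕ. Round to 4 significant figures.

453100

Var(Ŷ_str) = Σₕ Nₕ²(1 − fₕ)sₕ²/nₕ.
Private: 10041²·(1 − 2097/10041)·1.777/2097 = 67593.541.
Public: 18200²·(1 − 2086/18200)·2.742/2086 = 385503.12.
Sum = 453096.66.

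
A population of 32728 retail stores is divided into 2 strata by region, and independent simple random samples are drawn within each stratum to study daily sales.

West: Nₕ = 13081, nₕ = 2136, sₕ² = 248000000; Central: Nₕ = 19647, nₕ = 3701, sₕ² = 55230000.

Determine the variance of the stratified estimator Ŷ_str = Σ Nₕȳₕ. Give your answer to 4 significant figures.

2.130 × 10^13

Var(Ŷ_str) = Σₕ Nₕ²(1 − fₕ)sₕ²/nₕ.
West: 13081²·(1 − 2136/13081)·248000000/2136 = 1.6622913 × 10^13.
Central: 19647²·(1 − 3701/19647)·55230000/3701 = 4.6752406 × 10^12.
Sum = 2.1298154 × 10^13.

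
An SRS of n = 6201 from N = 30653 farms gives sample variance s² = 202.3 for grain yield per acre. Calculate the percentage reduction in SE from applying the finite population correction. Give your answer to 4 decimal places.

10.6858

f = n/N = 6201/30653 = 0.20229668.
SE_no-fpc = √(s²/n) = 0.18062051; SE_fpc = √((1−f)s²/n) = 0.16131984.
Ratio = √(1−f) = 0.89314239. Reduction = 100·(1 − 0.89314239) = 10.6858%.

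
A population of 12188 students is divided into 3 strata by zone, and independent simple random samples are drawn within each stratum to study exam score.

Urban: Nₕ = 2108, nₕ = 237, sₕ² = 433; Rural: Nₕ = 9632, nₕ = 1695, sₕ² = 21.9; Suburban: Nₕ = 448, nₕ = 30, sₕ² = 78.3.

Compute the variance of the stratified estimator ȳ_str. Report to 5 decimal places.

Var(ȳ_str) = Σₕ Wₕ²(1 − fₕ)sₕ²/nₕ with Wₕ = Nₕ/N, N = 12188.
Urban: Wₕ = 0.17295701; term = 0.17295701²·(1 − 0.11242884)·433/237 = 0.048508635.
Rural: Wₕ = 0.79028553; term = 0.79028553²·(1 − 0.17597591)·21.9/1695 = 0.0066493987.
Suburban: Wₕ = 0.03675747; term = 0.03675747²·(1 − 0.06696429)·78.3/30 = 0.0032902577.
Sum = 0.058448291.

0.05845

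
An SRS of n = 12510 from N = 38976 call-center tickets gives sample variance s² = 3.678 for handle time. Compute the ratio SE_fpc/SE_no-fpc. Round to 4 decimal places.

0.8240

f = n/N = 12510/38976 = 0.32096675.
SE_no-fpc = √(s²/n) = 0.017146568; SE_fpc = √((1−f)s²/n) = 0.014129368.
Ratio = √(1−f) = 0.82403474.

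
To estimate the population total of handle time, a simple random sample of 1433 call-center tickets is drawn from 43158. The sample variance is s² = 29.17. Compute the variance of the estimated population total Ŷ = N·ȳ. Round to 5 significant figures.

Var(Ŷ) = N²·Var(ȳ) = N²·(1 − n/N)·s²/n.
f = 1433/43158 = 0.03320358; Var(ȳ) = 0.96679642·29.17/1433 = 0.019680008.
Var(Ŷ) = 43158² · 0.019680008 = 3.6656238 × 10^7.

3.6656 × 10^7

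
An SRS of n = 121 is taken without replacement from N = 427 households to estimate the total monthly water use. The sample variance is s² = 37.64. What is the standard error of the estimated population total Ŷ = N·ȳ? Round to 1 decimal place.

201.6

Var(Ŷ) = N²·Var(ȳ) = N²·(1 − n/N)·s²/n.
f = 121/427 = 0.28337237; Var(ȳ) = 0.71662763·37.64/121 = 0.2229245.
Var(Ŷ) = 427² · 0.2229245 = 40645.601.
SE(Ŷ) = √(40645.601) = 201.6.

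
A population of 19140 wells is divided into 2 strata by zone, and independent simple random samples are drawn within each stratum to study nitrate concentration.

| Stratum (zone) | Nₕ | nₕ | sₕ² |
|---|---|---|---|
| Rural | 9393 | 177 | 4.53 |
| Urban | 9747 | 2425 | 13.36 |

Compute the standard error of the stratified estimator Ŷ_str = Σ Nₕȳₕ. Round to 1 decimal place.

Var(Ŷ_str) = Σₕ Nₕ²(1 − fₕ)sₕ²/nₕ.
Rural: 9393²·(1 − 177/9393)·4.53/177 = 2.2154998 × 10^6.
Urban: 9747²·(1 − 2425/9747)·13.36/2425 = 393183.61.
Sum = 2.6086834 × 10^6.
SE = √(2.6086834 × 10^6) = 1615.1.

1615.1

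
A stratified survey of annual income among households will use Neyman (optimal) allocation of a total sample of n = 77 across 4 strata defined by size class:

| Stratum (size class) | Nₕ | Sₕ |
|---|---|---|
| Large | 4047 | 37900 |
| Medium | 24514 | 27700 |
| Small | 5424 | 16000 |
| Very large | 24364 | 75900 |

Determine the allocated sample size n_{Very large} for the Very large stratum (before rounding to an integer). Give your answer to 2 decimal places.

Neyman allocation: nₕ = n·NₕSₕ / Σⱼ NⱼSⱼ.
Σ NⱼSⱼ = 4047·37900 + 24514·27700 + 5424·16000 + 24364·75900 = 2.7684307 × 10^9.
n_{Very large} = 77·24364·75900 / (2.7684307 × 10^9) = 51.43.

51.43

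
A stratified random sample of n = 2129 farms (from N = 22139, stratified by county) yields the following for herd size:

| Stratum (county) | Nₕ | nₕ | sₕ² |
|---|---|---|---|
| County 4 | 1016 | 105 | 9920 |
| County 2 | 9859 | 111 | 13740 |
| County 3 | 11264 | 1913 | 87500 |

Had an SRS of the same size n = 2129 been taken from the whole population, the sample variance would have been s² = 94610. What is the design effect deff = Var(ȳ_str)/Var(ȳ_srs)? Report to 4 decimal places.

Var(ȳ_str) = Σ Wₕ²(1−fₕ)sₕ²/nₕ with Wₕ = Nₕ/22139:
  County 4: (1016/22139)²·(1−105/1016)·9920/105 = 0.1784097
  County 2: (9859/22139)²·(1−111/9859)·13740/111 = 24.271473
  County 3: (11264/22139)²·(1−1913/11264)·87500/1913 = 9.8294175
  → Var(ȳ_str) = 34.2793.
Var(ȳ_srs) = (1 − 2129/22139)·94610/2129 = 40.16525.
deff = 34.2793 / 40.16525 = 0.8535.

0.8535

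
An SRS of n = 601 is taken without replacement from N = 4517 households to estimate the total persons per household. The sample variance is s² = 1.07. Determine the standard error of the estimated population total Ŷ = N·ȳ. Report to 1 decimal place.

Var(Ŷ) = N²·Var(ȳ) = N²·(1 − n/N)·s²/n.
f = 601/4517 = 0.13305291; Var(ȳ) = 0.86694709·1.07/601 = 0.0015434832.
Var(Ŷ) = 4517² · 0.0015434832 = 31492.134.
SE(Ŷ) = √(31492.134) = 177.5.

177.5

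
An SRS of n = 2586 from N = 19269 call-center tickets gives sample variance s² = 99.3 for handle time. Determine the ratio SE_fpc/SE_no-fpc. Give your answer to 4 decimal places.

f = n/N = 2586/19269 = 0.13420520.
SE_no-fpc = √(s²/n) = 0.19595681; SE_fpc = √((1−f)s²/n) = 0.18233408.
Ratio = √(1−f) = 0.93048095.

0.9305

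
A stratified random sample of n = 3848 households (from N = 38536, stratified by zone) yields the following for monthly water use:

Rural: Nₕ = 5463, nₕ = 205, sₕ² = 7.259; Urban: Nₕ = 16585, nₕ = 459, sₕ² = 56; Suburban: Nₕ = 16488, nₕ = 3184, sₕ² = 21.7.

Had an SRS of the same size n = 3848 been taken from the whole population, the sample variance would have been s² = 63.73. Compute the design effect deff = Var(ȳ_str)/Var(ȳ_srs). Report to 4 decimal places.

Var(ȳ_str) = Σ Wₕ²(1−fₕ)sₕ²/nₕ with Wₕ = Nₕ/38536:
  Rural: (5463/38536)²·(1−205/5463)·7.259/205 = 6.8492253 × 10^-4
  Urban: (16585/38536)²·(1−459/16585)·56/459 = 0.021972739
  Suburban: (16488/38536)²·(1−3184/16488)·21.7/3184 = 0.0010067082
  → Var(ȳ_str) = 0.02366437.
Var(ȳ_srs) = (1 − 3848/38536)·63.73/3848 = 0.014908072.
deff = 0.02366437 / 0.014908072 = 1.5874.

1.5874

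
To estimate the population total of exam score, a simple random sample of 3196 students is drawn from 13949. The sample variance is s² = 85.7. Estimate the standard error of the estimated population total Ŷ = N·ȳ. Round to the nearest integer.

Var(Ŷ) = N²·Var(ȳ) = N²·(1 − n/N)·s²/n.
f = 3196/13949 = 0.22912037; Var(ȳ) = 0.77087963·85.7/3196 = 0.020670959.
Var(Ŷ) = 13949² · 0.020670959 = 4.0220436 × 10^6.
SE(Ŷ) = √(4.0220436 × 10^6) = 2006.

2006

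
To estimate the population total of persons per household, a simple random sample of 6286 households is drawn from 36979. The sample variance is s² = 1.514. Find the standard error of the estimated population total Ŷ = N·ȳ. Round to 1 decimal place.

Var(Ŷ) = N²·Var(ȳ) = N²·(1 − n/N)·s²/n.
f = 6286/36979 = 0.16998837; Var(ȳ) = 0.83001163·1.514/6286 = 1.9991053 × 10^-4.
Var(Ŷ) = 36979² · (1.9991053 × 10^-4) = 273366.94.
SE(Ŷ) = √(273366.94) = 522.8.

522.8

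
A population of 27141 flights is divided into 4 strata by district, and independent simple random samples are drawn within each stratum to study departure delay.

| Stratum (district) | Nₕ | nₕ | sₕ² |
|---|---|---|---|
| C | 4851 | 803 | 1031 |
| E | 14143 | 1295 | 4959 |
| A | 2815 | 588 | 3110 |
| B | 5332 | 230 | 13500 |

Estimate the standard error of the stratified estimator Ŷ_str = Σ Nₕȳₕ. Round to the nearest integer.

Var(Ŷ_str) = Σₕ Nₕ²(1 − fₕ)sₕ²/nₕ.
C: 4851²·(1 − 803/4851)·1031/803 = 2.5212441 × 10^7.
E: 14143²·(1 − 1295/14143)·4959/1295 = 6.9582721 × 10^8.
A: 2815²·(1 − 588/2815)·3110/588 = 3.3157492 × 10^7.
B: 5332²·(1 − 230/5332)·13500/230 = 1.5967485 × 10^9.
Sum = 2.3509456 × 10^9.
SE = √(2.3509456 × 10^9) = 48487.

48487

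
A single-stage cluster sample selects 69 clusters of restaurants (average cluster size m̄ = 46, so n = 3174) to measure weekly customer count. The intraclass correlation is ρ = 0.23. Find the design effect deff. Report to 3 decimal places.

deff = 1 + (46 − 1)·0.23 = 1 + 10.35 = 11.35.

11.350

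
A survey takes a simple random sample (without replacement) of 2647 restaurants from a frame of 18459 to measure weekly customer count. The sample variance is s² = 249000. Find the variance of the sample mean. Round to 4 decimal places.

Under SRS without replacement, Var(ȳ) = (1 − f)·s²/n with f = n/N = 2647/18459 = 0.14339888.
Var(ȳ) = (1 − 0.14339888)·249000/2647 = 0.85660112·94.068757 = 80.579402.

80.5794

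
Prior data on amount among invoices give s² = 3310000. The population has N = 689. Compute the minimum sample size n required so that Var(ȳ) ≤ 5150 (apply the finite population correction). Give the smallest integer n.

333

Without fpc, n₀ = s²/D = 3310000/5150 = 642.7184.
With fpc, (1 − n/N)·s²/n ≤ D requires n ≥ n₀/(1 + n₀/N) = 642.7184/(1 + 642.7184/689) = 332.5275.
Rounding up, n = 333.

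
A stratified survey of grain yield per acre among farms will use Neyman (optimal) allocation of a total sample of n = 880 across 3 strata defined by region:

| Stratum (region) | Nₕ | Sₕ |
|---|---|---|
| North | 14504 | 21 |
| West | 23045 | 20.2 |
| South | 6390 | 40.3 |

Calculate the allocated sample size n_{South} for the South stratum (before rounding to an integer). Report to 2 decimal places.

Neyman allocation: nₕ = n·NₕSₕ / Σⱼ NⱼSⱼ.
Σ NⱼSⱼ = 14504·21 + 23045·20.2 + 6390·40.3 = 1.02761 × 10^6.
n_{South} = 880·6390·40.3 / (1.02761 × 10^6) = 220.53.

220.53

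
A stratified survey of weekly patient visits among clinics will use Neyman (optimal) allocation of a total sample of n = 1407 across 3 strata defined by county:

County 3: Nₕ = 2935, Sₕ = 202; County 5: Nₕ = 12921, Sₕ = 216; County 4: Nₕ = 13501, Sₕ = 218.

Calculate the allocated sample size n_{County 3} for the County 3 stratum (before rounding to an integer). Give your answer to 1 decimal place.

Neyman allocation: nₕ = n·NₕSₕ / Σⱼ NⱼSⱼ.
Σ NⱼSⱼ = 2935·202 + 12921·216 + 13501·218 = 6.327024 × 10^6.
n_{County 3} = 1407·2935·202 / (6.327024 × 10^6) = 131.8.

131.8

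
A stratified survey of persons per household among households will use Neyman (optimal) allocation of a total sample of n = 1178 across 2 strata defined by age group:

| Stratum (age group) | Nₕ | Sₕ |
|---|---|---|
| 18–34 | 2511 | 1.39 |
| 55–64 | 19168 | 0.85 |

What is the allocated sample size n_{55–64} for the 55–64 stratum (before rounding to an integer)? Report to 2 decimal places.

Neyman allocation: nₕ = n·NₕSₕ / Σⱼ NⱼSⱼ.
Σ NⱼSⱼ = 2511·1.39 + 19168·0.85 = 19783.09.
n_{55–64} = 1178·19168·0.85 / 19783.09 = 970.17.

970.17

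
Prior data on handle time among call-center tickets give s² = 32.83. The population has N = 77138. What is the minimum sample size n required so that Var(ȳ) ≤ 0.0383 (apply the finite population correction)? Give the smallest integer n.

Without fpc, n₀ = s²/D = 32.83/0.0383 = 857.1802.
With fpc, (1 − n/N)·s²/n ≤ D requires n ≥ n₀/(1 + n₀/N) = 857.1802/(1 + 857.1802/77138) = 847.7596.
Rounding up, n = 848.

848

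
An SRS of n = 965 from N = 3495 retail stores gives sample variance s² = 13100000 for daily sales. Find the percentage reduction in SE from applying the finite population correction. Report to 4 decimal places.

f = n/N = 965/3495 = 0.27610873.
SE_no-fpc = √(s²/n) = 116.51236; SE_fpc = √((1−f)s²/n) = 99.130812.
Ratio = √(1−f) = 0.85081800. Reduction = 100·(1 − 0.85081800) = 14.9182%.

14.9182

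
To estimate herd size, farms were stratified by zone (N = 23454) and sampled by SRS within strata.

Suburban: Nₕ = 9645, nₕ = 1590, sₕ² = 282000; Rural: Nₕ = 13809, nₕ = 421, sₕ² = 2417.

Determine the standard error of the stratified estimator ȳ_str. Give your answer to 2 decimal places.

Var(ȳ_str) = Σₕ Wₕ²(1 − fₕ)sₕ²/nₕ with Wₕ = Nₕ/N, N = 23454.
Suburban: Wₕ = 0.41123049; term = 0.41123049²·(1 − 0.16485226)·282000/1590 = 25.048742.
Rural: Wₕ = 0.58876951; term = 0.58876951²·(1 − 0.03048736)·2417/421 = 1.9294727.
Sum = 26.978215.
SE = √(26.978215) = 5.19.

5.19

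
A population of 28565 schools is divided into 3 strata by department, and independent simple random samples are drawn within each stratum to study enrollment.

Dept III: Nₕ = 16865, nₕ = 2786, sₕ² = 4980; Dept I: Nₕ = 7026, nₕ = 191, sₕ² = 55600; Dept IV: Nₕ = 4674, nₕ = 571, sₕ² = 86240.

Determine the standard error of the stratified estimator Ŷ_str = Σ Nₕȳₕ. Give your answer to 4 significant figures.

131500

Var(Ŷ_str) = Σₕ Nₕ²(1 − fₕ)sₕ²/nₕ.
Dept III: 16865²·(1 − 2786/16865)·4980/2786 = 4.244303 × 10^8.
Dept I: 7026²·(1 − 191/7026)·55600/191 = 1.3979386 × 10^10.
Dept IV: 4674²·(1 − 571/4674)·86240/571 = 2.8964288 × 10^9.
Sum = 1.7300245 × 10^10.
SE = √(1.7300245 × 10^10) = 131500.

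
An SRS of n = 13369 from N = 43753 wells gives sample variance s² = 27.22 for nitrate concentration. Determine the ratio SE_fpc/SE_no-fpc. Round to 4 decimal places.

f = n/N = 13369/43753 = 0.30555619.
SE_no-fpc = √(s²/n) = 0.04512265; SE_fpc = √((1−f)s²/n) = 0.037602191.
Ratio = √(1−f) = 0.83333295.

0.8333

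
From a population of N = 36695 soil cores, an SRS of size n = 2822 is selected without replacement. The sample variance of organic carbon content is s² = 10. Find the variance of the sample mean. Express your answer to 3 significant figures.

Under SRS without replacement, Var(ȳ) = (1 − f)·s²/n with f = n/N = 2822/36695 = 0.07690421.
Var(ȳ) = (1 − 0.07690421)·10/2822 = 0.92309579·0.0035435861 = 0.0032710694.

0.00327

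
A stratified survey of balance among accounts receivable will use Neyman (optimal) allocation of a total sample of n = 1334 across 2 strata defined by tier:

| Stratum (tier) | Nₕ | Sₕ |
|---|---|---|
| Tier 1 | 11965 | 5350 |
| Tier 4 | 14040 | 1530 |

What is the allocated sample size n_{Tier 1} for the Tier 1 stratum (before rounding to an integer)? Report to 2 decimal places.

Neyman allocation: nₕ = n·NₕSₕ / Σⱼ NⱼSⱼ.
Σ NⱼSⱼ = 11965·5350 + 14040·1530 = 8.549395 × 10^7.
n_{Tier 1} = 1334·11965·5350 / (8.549395 × 10^7) = 998.82.

998.82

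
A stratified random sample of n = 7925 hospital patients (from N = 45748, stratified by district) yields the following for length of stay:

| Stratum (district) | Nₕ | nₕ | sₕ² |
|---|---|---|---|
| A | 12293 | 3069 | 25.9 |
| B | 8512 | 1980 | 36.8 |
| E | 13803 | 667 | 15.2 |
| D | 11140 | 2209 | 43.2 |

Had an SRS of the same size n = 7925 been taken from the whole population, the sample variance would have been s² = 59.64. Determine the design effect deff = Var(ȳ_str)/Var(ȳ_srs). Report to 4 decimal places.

0.6196

Var(ȳ_str) = Σ Wₕ²(1−fₕ)sₕ²/nₕ with Wₕ = Nₕ/45748:
  A: (12293/45748)²·(1−3069/12293)·25.9/3069 = 4.5723117 × 10^-4
  B: (8512/45748)²·(1−1980/8512)·36.8/1980 = 4.9376033 × 10^-4
  E: (13803/45748)²·(1−667/13803)·15.2/667 = 0.0019742864
  D: (11140/45748)²·(1−2209/11140)·43.2/2209 = 9.2967058 × 10^-4
  → Var(ȳ_str) = 0.0038549485.
Var(ȳ_srs) = (1 − 7925/45748)·59.64/7925 = 0.0062218885.
deff = 0.0038549485 / 0.0062218885 = 0.6196.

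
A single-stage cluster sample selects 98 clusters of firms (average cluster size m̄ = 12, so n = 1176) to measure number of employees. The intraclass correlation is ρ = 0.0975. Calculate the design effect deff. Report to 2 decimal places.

2.07

deff = 1 + (12 − 1)·0.0975 = 1 + 1.0725 = 2.0725.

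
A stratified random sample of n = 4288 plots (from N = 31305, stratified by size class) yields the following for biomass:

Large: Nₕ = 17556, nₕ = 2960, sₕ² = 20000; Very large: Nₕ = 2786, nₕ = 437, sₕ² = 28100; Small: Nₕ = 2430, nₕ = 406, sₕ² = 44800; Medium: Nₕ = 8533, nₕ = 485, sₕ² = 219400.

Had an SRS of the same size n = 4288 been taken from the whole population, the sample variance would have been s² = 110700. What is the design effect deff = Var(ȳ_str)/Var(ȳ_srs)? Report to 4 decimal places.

Var(ȳ_str) = Σ Wₕ²(1−fₕ)sₕ²/nₕ with Wₕ = Nₕ/31305:
  Large: (17556/31305)²·(1−2960/17556)·20000/2960 = 1.7667305
  Very large: (2786/31305)²·(1−437/2786)·28100/437 = 0.42939956
  Small: (2430/31305)²·(1−406/2430)·44800/406 = 0.5537852
  Medium: (8533/31305)²·(1−485/8533)·219400/485 = 31.699848
  → Var(ȳ_str) = 34.449763.
Var(ȳ_srs) = (1 − 4288/31305)·110700/4288 = 22.280055.
deff = 34.449763 / 22.280055 = 1.5462.

1.5462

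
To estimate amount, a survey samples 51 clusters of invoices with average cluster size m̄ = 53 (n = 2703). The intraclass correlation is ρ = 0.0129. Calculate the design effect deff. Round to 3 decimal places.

1.671

deff = 1 + (53 − 1)·0.0129 = 1 + 0.6708 = 1.6708.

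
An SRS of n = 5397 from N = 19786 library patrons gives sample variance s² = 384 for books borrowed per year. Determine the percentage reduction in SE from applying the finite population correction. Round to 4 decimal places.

f = n/N = 5397/19786 = 0.27276862.
SE_no-fpc = √(s²/n) = 0.26674077; SE_fpc = √((1−f)s²/n) = 0.22747083.
Ratio = √(1−f) = 0.85277862. Reduction = 100·(1 − 0.85277862) = 14.7221%.

14.7221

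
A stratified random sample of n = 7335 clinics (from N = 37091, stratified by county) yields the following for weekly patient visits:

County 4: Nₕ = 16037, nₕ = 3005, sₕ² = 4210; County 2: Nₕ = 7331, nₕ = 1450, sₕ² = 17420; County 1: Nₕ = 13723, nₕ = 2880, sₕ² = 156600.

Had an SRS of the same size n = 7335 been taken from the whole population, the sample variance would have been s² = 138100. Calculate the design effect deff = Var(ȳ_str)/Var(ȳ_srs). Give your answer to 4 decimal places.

Var(ȳ_str) = Σ Wₕ²(1−fₕ)sₕ²/nₕ with Wₕ = Nₕ/37091:
  County 4: (16037/37091)²·(1−3005/16037)·4210/3005 = 0.21283093
  County 2: (7331/37091)²·(1−1450/7331)·17420/1450 = 0.37649348
  County 1: (13723/37091)²·(1−2880/13723)·156600/2880 = 5.881129
  → Var(ȳ_str) = 6.4704534.
Var(ȳ_srs) = (1 − 7335/37091)·138100/7335 = 15.104264.
deff = 6.4704534 / 15.104264 = 0.4284.

0.4284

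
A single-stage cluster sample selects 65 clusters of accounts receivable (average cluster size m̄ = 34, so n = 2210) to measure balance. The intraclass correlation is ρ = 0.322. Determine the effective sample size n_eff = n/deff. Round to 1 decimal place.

deff = 1 + (34 − 1)·0.322 = 1 + 10.626 = 11.626.
n_eff = 2210 / 11.626 = 190.1.

190.1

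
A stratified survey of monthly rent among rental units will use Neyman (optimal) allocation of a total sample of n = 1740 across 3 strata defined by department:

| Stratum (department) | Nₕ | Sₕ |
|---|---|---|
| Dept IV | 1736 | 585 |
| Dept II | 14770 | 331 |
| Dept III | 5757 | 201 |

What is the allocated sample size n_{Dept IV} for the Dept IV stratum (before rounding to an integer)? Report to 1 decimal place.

250.2

Neyman allocation: nₕ = n·NₕSₕ / Σⱼ NⱼSⱼ.
Σ NⱼSⱼ = 1736·585 + 14770·331 + 5757·201 = 7.061587 × 10^6.
n_{Dept IV} = 1740·1736·585 / (7.061587 × 10^6) = 250.2.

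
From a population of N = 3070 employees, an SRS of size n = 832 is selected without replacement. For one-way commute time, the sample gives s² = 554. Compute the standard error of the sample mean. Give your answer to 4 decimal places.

0.6967

Under SRS without replacement, Var(ȳ) = (1 − f)·s²/n with f = n/N = 832/3070 = 0.27100977.
Var(ȳ) = (1 − 0.27100977)·554/832 = 0.72899023·0.66586538 = 0.48540936.
SE(ȳ) = √(0.48540936) = 0.6967.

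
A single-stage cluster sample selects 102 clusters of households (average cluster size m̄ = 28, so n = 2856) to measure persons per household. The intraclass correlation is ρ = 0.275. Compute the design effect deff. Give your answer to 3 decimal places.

deff = 1 + (28 − 1)·0.275 = 1 + 7.425 = 8.425.

8.425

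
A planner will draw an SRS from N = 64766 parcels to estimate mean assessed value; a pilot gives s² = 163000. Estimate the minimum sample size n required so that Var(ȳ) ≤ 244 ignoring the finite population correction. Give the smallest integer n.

669

Without fpc, n₀ = s²/D = 163000/244 = 668.0328.
Rounding up, n = 669.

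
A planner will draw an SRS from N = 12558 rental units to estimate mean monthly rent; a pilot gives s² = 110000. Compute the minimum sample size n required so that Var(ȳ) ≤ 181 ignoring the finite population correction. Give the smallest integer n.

Without fpc, n₀ = s²/D = 110000/181 = 607.7348.
Rounding up, n = 608.

608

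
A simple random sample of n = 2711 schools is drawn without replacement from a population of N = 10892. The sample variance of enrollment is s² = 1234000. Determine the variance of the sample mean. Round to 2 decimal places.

341.89

Under SRS without replacement, Var(ȳ) = (1 − f)·s²/n with f = n/N = 2711/10892 = 0.24889827.
Var(ȳ) = (1 − 0.24889827)·1234000/2711 = 0.75110173·455.18259 = 341.88843.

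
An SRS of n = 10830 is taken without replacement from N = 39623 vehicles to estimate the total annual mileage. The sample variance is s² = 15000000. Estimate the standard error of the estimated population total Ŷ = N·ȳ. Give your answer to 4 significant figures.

Var(Ŷ) = N²·Var(ȳ) = N²·(1 − n/N)·s²/n.
f = 10830/39623 = 0.27332610; Var(ȳ) = 0.72667390·15000000/10830 = 1006.4735.
Var(Ŷ) = 39623² · 1006.4735 = 1.5801454 × 10^12.
SE(Ŷ) = √(1.5801454 × 10^12) = 1.257 × 10^6.

1.257 × 10^6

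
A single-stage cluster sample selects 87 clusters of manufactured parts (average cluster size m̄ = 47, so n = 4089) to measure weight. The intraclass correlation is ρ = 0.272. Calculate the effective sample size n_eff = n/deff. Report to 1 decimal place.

302.6

deff = 1 + (47 − 1)·0.272 = 1 + 12.512 = 13.512.
n_eff = 4089 / 13.512 = 302.6.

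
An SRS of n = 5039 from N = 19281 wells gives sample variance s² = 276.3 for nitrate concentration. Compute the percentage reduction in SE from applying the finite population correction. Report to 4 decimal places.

14.0550

f = n/N = 5039/19281 = 0.26134537.
SE_no-fpc = √(s²/n) = 0.23416299; SE_fpc = √((1−f)s²/n) = 0.20125143.
Ratio = √(1−f) = 0.85945019. Reduction = 100·(1 − 0.85945019) = 14.0550%.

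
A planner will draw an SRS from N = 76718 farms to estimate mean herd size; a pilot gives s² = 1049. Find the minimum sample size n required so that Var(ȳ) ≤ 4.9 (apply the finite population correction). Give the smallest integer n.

Without fpc, n₀ = s²/D = 1049/4.9 = 214.0816.
With fpc, (1 − n/N)·s²/n ≤ D requires n ≥ n₀/(1 + n₀/N) = 214.0816/(1 + 214.0816/76718) = 213.4859.
Rounding up, n = 214.

214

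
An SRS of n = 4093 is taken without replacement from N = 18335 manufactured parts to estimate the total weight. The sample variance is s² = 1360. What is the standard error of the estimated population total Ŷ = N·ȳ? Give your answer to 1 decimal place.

Var(Ŷ) = N²·Var(ȳ) = N²·(1 − n/N)·s²/n.
f = 4093/18335 = 0.22323425; Var(ȳ) = 0.77676575·1360/4093 = 0.25809954.
Var(Ŷ) = 18335² · 0.25809954 = 8.6765897 × 10^7.
SE(Ŷ) = √(8.6765897 × 10^7) = 9314.8.

9314.8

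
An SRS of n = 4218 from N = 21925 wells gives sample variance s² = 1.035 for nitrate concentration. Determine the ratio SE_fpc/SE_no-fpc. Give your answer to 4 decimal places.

0.8987

f = n/N = 4218/21925 = 0.19238312.
SE_no-fpc = √(s²/n) = 0.015664513; SE_fpc = √((1−f)s²/n) = 0.014077307.
Ratio = √(1−f) = 0.89867507.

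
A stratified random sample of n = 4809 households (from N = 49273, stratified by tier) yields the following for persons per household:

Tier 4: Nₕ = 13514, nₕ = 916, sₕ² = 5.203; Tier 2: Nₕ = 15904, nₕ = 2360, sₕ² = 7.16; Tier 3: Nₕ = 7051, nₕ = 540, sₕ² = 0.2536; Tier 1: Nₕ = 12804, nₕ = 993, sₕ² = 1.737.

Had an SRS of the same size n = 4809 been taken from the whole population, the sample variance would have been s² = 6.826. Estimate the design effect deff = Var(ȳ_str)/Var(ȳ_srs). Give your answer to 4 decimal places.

0.6131

Var(ȳ_str) = Σ Wₕ²(1−fₕ)sₕ²/nₕ with Wₕ = Nₕ/49273:
  Tier 4: (13514/49273)²·(1−916/13514)·5.203/916 = 3.9831427 × 10^-4
  Tier 2: (15904/49273)²·(1−2360/15904)·7.16/2360 = 2.6917599 × 10^-4
  Tier 3: (7051/49273)²·(1−540/7051)·0.2536/540 = 8.8804687 × 10^-6
  Tier 1: (12804/49273)²·(1−993/12804)·1.737/993 = 1.0895945 × 10^-4
  → Var(ȳ_str) = 7.8533018 × 10^-4.
Var(ȳ_srs) = (1 − 4809/49273)·6.826/4809 = 0.0012808876.
deff = (7.8533018 × 10^-4) / 0.0012808876 = 0.6131.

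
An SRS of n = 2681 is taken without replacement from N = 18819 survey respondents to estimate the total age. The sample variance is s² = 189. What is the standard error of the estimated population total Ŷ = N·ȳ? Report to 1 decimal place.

4627.1

Var(Ŷ) = N²·Var(ȳ) = N²·(1 − n/N)·s²/n.
f = 2681/18819 = 0.14246241; Var(ȳ) = 0.85753759·189/2681 = 0.060453042.
Var(Ŷ) = 18819² · 0.060453042 = 2.1409733 × 10^7.
SE(Ŷ) = √(2.1409733 × 10^7) = 4627.1.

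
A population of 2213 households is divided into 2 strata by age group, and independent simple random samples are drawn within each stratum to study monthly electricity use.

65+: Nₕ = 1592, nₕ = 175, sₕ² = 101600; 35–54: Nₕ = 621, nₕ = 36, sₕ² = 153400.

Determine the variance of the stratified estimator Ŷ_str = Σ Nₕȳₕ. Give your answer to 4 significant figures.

Var(Ŷ_str) = Σₕ Nₕ²(1 − fₕ)sₕ²/nₕ.
65+: 1592²·(1 − 175/1592)·101600/175 = 1.3096902 × 10^9.
35–54: 621²·(1 − 36/621)·153400/36 = 1.5479978 × 10^9.
Sum = 2.857688 × 10^9.

2.858 × 10^9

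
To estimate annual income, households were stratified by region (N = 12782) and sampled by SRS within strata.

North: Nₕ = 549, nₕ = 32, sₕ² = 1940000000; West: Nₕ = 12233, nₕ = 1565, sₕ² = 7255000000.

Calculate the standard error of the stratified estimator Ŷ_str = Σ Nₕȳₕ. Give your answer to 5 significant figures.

Var(Ŷ_str) = Σₕ Nₕ²(1 − fₕ)sₕ²/nₕ.
North: 549²·(1 − 32/549)·1940000000/32 = 1.7207376 × 10^13.
West: 12233²·(1 − 1565/12233)·7255000000/1565 = 6.0497727 × 10^14.
Sum = 6.2218465 × 10^14.
SE = √(6.2218465 × 10^14) = 2.4944 × 10^7.

2.4944 × 10^7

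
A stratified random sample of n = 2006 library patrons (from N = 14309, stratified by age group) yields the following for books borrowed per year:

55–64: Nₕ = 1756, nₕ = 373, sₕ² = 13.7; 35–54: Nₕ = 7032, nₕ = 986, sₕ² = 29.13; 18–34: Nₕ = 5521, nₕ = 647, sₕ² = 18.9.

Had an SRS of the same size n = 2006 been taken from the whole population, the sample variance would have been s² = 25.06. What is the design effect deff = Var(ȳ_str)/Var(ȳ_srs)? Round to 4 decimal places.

Var(ȳ_str) = Σ Wₕ²(1−fₕ)sₕ²/nₕ with Wₕ = Nₕ/14309:
  55–64: (1756/14309)²·(1−373/1756)·13.7/373 = 4.3565215 × 10^-4
  35–54: (7032/14309)²·(1−986/7032)·29.13/986 = 0.0061346813
  18–34: (5521/14309)²·(1−647/5521)·18.9/647 = 0.0038392132
  → Var(ȳ_str) = 0.010409547.
Var(ȳ_srs) = (1 − 2006/14309)·25.06/2006 = 0.010741177.
deff = 0.010409547 / 0.010741177 = 0.9691.

0.9691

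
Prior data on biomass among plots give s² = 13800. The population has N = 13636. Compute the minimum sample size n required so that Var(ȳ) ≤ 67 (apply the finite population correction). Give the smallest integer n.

203

Without fpc, n₀ = s²/D = 13800/67 = 205.9701.
With fpc, (1 − n/N)·s²/n ≤ D requires n ≥ n₀/(1 + n₀/N) = 205.9701/(1 + 205.9701/13636) = 202.9052.
Rounding up, n = 203.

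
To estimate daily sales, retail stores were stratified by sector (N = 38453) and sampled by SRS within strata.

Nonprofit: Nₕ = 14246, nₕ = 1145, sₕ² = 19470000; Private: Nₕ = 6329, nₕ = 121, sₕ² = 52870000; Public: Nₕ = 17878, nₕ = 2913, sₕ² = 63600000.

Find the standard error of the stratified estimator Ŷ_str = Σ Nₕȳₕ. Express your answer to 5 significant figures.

Var(Ŷ_str) = Σₕ Nₕ²(1 − fₕ)sₕ²/nₕ.
Nonprofit: 14246²·(1 − 1145/14246)·19470000/1145 = 3.1736414 × 10^12.
Private: 6329²·(1 − 121/6329)·52870000/121 = 1.7167646 × 10^13.
Public: 17878²·(1 − 2913/17878)·63600000/2913 = 5.8413373 × 10^12.
Sum = 2.6182625 × 10^13.
SE = √(2.6182625 × 10^13) = 5.1169 × 10^6.

5.1169 × 10^6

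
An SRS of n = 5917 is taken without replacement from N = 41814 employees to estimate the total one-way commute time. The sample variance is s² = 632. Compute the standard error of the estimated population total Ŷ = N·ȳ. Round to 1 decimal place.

Var(Ŷ) = N²·Var(ȳ) = N²·(1 − n/N)·s²/n.
f = 5917/41814 = 0.14150763; Var(ȳ) = 0.85849237·632/5917 = 0.091696329.
Var(Ŷ) = 41814² · 0.091696329 = 1.6032283 × 10^8.
SE(Ŷ) = √(1.6032283 × 10^8) = 12661.9.

12661.9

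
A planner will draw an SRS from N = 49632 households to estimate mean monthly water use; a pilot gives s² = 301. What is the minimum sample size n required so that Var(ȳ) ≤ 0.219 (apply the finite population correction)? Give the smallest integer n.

1338

Without fpc, n₀ = s²/D = 301/0.219 = 1374.4292.
With fpc, (1 − n/N)·s²/n ≤ D requires n ≥ n₀/(1 + n₀/N) = 1374.4292/(1 + 1374.4292/49632) = 1337.3936.
Rounding up, n = 1338.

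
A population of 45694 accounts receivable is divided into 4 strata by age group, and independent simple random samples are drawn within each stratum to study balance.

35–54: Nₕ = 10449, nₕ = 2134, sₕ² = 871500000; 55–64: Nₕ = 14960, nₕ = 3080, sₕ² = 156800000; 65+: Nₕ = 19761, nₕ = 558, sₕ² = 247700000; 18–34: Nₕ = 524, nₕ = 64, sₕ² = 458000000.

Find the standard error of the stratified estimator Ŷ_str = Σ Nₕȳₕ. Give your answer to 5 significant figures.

Var(Ŷ_str) = Σₕ Nₕ²(1 − fₕ)sₕ²/nₕ.
35–54: 10449²·(1 − 2134/10449)·871500000/2134 = 3.5482153 × 10^13.
55–64: 14960²·(1 − 3080/14960)·156800000/3080 = 9.047808 × 10^12.
65+: 19761²·(1 − 558/19761)·247700000/558 = 1.6844953 × 10^14.
18–34: 524²·(1 − 64/524)·458000000/64 = 1.7249425 × 10^12.
Sum = 2.1470443 × 10^14.
SE = √(2.1470443 × 10^14) = 1.4653 × 10^7.

1.4653 × 10^7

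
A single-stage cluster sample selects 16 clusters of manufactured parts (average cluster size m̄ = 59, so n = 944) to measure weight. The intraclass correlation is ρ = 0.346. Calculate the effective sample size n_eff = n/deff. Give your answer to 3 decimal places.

deff = 1 + (59 − 1)·0.346 = 1 + 20.068 = 21.068.
n_eff = 944 / 21.068 = 44.807.

44.807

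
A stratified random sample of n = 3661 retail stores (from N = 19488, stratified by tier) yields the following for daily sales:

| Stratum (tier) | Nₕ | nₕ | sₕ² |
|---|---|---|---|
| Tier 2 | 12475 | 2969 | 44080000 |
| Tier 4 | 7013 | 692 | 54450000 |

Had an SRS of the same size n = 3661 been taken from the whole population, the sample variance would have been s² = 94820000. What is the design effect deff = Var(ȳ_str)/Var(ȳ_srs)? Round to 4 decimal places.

Var(ȳ_str) = Σ Wₕ²(1−fₕ)sₕ²/nₕ with Wₕ = Nₕ/19488:
  Tier 2: (12475/19488)²·(1−2969/12475)·44080000/2969 = 4635.9123
  Tier 4: (7013/19488)²·(1−692/7013)·54450000/692 = 9184.3172
  → Var(ȳ_str) = 13820.23.
Var(ȳ_srs) = (1 − 3661/19488)·94820000/3661 = 21034.469.
deff = 13820.23 / 21034.469 = 0.6570.

0.6570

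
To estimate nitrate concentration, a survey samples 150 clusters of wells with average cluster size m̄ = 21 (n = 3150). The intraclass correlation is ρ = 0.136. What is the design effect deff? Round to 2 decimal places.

3.72

deff = 1 + (21 − 1)·0.136 = 1 + 2.72 = 3.72.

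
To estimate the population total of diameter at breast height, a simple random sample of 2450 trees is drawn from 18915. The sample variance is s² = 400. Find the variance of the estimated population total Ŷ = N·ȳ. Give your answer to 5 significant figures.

5.0847 × 10^7

Var(Ŷ) = N²·Var(ȳ) = N²·(1 − n/N)·s²/n.
f = 2450/18915 = 0.12952683; Var(ȳ) = 0.87047317·400/2450 = 0.14211807.
Var(Ŷ) = 18915² · 0.14211807 = 5.0846609 × 10^7.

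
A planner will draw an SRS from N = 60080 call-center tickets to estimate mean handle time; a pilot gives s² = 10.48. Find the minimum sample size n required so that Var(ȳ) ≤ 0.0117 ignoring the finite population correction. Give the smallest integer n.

Without fpc, n₀ = s²/D = 10.48/0.0117 = 895.7265.
Rounding up, n = 896.

896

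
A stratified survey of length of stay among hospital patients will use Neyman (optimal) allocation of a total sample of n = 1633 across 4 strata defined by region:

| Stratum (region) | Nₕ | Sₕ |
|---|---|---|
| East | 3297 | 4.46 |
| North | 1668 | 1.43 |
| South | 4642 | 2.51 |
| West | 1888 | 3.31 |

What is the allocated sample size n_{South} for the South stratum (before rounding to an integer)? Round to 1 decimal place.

Neyman allocation: nₕ = n·NₕSₕ / Σⱼ NⱼSⱼ.
Σ NⱼSⱼ = 3297·4.46 + 1668·1.43 + 4642·2.51 + 1888·3.31 = 34990.56.
n_{South} = 1633·4642·2.51 / 34990.56 = 543.8.

543.8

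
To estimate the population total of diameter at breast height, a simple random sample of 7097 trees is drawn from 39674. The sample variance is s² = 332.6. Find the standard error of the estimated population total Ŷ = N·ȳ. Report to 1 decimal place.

7782.7

Var(Ŷ) = N²·Var(ȳ) = N²·(1 − n/N)·s²/n.
f = 7097/39674 = 0.17888290; Var(ȳ) = 0.82111710·332.6/7097 = 0.038481548.
Var(Ŷ) = 39674² · 0.038481548 = 6.0570968 × 10^7.
SE(Ŷ) = √(6.0570968 × 10^7) = 7782.7.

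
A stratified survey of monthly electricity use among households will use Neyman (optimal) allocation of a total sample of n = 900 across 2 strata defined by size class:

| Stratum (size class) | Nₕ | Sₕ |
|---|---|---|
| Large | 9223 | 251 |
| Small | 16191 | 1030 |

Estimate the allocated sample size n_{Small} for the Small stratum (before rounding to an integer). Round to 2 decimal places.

Neyman allocation: nₕ = n·NₕSₕ / Σⱼ NⱼSⱼ.
Σ NⱼSⱼ = 9223·251 + 16191·1030 = 1.8991703 × 10^7.
n_{Small} = 900·16191·1030 / (1.8991703 × 10^7) = 790.30.

790.30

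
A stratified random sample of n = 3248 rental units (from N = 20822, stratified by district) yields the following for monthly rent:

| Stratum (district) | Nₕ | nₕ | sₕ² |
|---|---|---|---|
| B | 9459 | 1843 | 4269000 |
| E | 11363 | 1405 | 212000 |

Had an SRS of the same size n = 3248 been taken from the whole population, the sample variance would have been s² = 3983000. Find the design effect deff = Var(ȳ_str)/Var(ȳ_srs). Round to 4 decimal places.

0.4099

Var(ȳ_str) = Σ Wₕ²(1−fₕ)sₕ²/nₕ with Wₕ = Nₕ/20822:
  B: (9459/20822)²·(1−1843/9459)·4269000/1843 = 384.88244
  E: (11363/20822)²·(1−1405/11363)·212000/1405 = 39.380369
  → Var(ȳ_str) = 424.26281.
Var(ȳ_srs) = (1 − 3248/20822)·3983000/3248 = 1035.005.
deff = 424.26281 / 1035.005 = 0.4099.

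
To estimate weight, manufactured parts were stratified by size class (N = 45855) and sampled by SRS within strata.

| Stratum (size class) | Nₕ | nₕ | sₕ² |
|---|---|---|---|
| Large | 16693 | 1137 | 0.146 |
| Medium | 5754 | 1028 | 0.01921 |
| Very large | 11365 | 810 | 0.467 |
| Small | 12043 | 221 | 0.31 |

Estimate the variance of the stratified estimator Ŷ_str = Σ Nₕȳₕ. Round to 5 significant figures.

Var(Ŷ_str) = Σₕ Nₕ²(1 − fₕ)sₕ²/nₕ.
Large: 16693²·(1 − 1137/16693)·0.146/1137 = 33344.539.
Medium: 5754²·(1 − 1028/5754)·0.01921/1028 = 508.1569.
Very large: 11365²·(1 − 810/11365)·0.467/810 = 69160.725.
Small: 12043²·(1 − 221/12043)·0.31/221 = 199707.82.
Sum = 302721.24.

302720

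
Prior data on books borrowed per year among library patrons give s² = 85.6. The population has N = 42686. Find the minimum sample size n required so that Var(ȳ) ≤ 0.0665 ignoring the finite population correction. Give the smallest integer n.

1288

Without fpc, n₀ = s²/D = 85.6/0.0665 = 1287.2180.
Rounding up, n = 1288.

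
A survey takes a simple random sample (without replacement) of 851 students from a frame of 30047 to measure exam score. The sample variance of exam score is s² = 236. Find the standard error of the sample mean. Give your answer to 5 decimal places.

0.51910

Under SRS without replacement, Var(ȳ) = (1 − f)·s²/n with f = n/N = 851/30047 = 0.02832230.
Var(ȳ) = (1 − 0.02832230)·236/851 = 0.97167770·0.2773208 = 0.26946644.
SE(ȳ) = √(0.26946644) = 0.51910.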